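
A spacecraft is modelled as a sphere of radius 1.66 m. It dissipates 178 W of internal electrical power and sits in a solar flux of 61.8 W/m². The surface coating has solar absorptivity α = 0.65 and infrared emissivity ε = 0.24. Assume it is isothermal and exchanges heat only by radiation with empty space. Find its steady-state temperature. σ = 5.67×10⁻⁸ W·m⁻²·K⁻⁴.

At steady state, absorbed solar power + internal power = radiated power.
Absorbed: α·S·A_cross = 0.65·61.8·8.657 = 347.8 W (cross-section πr²).
Total input = 347.8 + 178 = 525.8 W.
Radiated: εσ·A_surf·T⁴ with A_surf = 4πr² = 34.63 m².
T⁴ = 525.8/(0.24·5.67×10⁻⁸·34.63) = 1.116×10⁹ K⁴.

T ≈ 183 K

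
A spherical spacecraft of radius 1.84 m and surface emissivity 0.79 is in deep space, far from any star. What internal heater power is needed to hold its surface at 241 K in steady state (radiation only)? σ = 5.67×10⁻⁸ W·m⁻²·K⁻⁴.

P = εσ·4πr²·T⁴.
4πr² = 42.54 m²; T⁴ = 3.373×10⁹ K⁴.
P = 0.79·5.67×10⁻⁸·42.54·3.373×10⁹.

P ≈ 6430 W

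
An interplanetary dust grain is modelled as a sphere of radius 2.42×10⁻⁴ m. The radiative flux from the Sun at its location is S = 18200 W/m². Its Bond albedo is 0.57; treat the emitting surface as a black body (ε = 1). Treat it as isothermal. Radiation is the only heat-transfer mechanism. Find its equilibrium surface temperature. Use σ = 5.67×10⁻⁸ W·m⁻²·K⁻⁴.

T ≈ 431 K

At equilibrium, absorbed power = emitted power.
Absorbing cross-section = πr² = 1.840×10⁻⁷ m²; emitting surface = 4πr² = 7.359×10⁻⁷ m² (ratio 4).
(1−a)S·A_cross = εσ·A_surf·T⁴  ⇒  T⁴ = (1−a)S/(4σ).
T⁴ = 0.430·18200/(4·5.67×10⁻⁸) = 3.451×10¹⁰ K⁴.
T = (3.451×10¹⁰)^(1/4).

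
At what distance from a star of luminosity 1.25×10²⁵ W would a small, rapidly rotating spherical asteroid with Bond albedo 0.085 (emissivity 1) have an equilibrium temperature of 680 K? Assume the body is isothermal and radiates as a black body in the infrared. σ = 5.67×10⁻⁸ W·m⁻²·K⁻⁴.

d ≈ 4.33×10⁹ m

For an isothermal black-emitting sphere, (1−a)S·πr² = σ·4πr²·T⁴ ⇒ S = 4σT⁴/(1−a).
S = 4·5.67×10⁻⁸·(680)⁴/0.915 = 53000 W/m².
Flux falls as S = L/(4πd²), so d = √(L/(4πS)) = √(1.25×10²⁵/(4π·53000)).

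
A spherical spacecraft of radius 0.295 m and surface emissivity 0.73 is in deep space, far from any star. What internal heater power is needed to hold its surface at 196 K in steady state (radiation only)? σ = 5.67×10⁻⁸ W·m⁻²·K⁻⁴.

P ≈ 66.8 W

P = εσ·4πr²·T⁴.
4πr² = 1.094 m²; T⁴ = 1.476×10⁹ K⁴.
P = 0.73·5.67×10⁻⁸·1.094·1.476×10⁹.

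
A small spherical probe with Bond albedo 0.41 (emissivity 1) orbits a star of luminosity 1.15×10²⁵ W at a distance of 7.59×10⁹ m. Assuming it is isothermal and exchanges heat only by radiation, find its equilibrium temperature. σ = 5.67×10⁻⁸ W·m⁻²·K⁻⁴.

First find the stellar flux at distance d: S = L/(4πd²) = 1.15×10²⁵/(4π·(7.59×10⁹)²) = 15890 W/m².
For an isothermal sphere, absorbed (1−a)S·πr² = emitted σ·4πr²·T⁴, so T⁴ = (1−a)S/(4σ).
T⁴ = 0.590·15890/(4·5.67×10⁻⁸) = 4.133×10¹⁰ K⁴.

T ≈ 451 K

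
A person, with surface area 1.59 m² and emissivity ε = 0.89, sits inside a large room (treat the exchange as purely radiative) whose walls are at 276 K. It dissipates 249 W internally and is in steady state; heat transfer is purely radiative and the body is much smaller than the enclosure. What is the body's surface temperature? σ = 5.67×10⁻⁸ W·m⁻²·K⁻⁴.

T ≈ 307 K

For a small grey body in a large enclosure, net radiated power = εσA(T⁴ − T_w⁴).
Steady state: P = εσA(T⁴ − T_w⁴) with A = 1.59 m².
T⁴ = P/(εσA) + T_w⁴ = 249/(0.89·5.67×10⁻⁸·1.590) + (276)⁴
    = 3.103×10⁹ + 5.803×10⁹ = 8.906×10⁹ K⁴.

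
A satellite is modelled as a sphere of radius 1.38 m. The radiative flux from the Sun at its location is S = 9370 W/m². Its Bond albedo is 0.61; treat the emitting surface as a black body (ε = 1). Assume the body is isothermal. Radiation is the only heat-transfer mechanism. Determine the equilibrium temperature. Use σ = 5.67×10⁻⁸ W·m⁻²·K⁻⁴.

At equilibrium, absorbed power = emitted power.
Absorbing cross-section = πr² = 5.983 m²; emitting surface = 4πr² = 23.93 m² (ratio 4).
(1−a)S·A_cross = εσ·A_surf·T⁴  ⇒  T⁴ = (1−a)S/(4σ).
T⁴ = 0.390·9370/(4·5.67×10⁻⁸) = 1.611×10¹⁰ K⁴.
T = (1.611×10¹⁰)^(1/4).

T ≈ 356 K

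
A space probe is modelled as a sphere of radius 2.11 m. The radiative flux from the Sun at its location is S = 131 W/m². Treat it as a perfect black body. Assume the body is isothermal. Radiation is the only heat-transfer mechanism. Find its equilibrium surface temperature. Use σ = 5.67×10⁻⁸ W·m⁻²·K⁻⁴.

At equilibrium, absorbed power = emitted power.
Absorbing cross-section = πr² = 13.99 m²; emitting surface = 4πr² = 55.95 m² (ratio 4).
S·A_cross = εσ·A_surf·T⁴  ⇒  T⁴ = S/(4σ).
T⁴ = 1.00·131/(4·5.67×10⁻⁸) = 5.776×10⁸ K⁴.
T = (5.776×10⁸)^(1/4).

T ≈ 155 K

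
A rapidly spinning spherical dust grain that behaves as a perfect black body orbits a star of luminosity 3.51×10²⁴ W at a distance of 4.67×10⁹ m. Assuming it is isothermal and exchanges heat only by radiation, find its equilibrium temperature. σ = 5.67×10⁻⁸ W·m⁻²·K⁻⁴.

First find the stellar flux at distance d: S = L/(4πd²) = 3.51×10²⁴/(4π·(4.67×10⁹)²) = 12810 W/m².
For an isothermal sphere, absorbed (1−a)S·πr² = emitted σ·4πr²·T⁴, so T⁴ = (1−a)S/(4σ).
T⁴ = 1.00·12810/(4·5.67×10⁻⁸) = 5.647×10¹⁰ K⁴.

T ≈ 487 K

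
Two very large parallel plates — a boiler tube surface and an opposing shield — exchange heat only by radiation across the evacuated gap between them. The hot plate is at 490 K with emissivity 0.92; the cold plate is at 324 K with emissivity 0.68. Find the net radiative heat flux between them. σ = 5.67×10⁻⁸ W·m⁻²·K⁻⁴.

q ≈ 1700 W/m²

For two infinite grey parallel plates, q = σ(T₁⁴ − T₂⁴)/(1/ε₁ + 1/ε₂ − 1).
T₁⁴ − T₂⁴ = 5.765×10¹⁰ − 1.102×10¹⁰ = 4.663×10¹⁰ K⁴.
1/ε₁ + 1/ε₂ − 1 = 1.087 + 1.471 − 1 = 1.558.
q = 5.67×10⁻⁸ × 4.663×10¹⁰ / 1.558.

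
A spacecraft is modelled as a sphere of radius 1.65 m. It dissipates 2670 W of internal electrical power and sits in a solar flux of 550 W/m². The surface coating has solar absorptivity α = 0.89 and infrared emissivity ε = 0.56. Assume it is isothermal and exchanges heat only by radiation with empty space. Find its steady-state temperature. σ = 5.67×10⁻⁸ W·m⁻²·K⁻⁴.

T ≈ 282 K

At steady state, absorbed solar power + internal power = radiated power.
Absorbed: α·S·A_cross = 0.89·550·8.553 = 4187 W (cross-section πr²).
Total input = 4187 + 2670 = 6857 W.
Radiated: εσ·A_surf·T⁴ with A_surf = 4πr² = 34.21 m².
T⁴ = 6857/(0.56·5.67×10⁻⁸·34.21) = 6.312×10⁹ K⁴.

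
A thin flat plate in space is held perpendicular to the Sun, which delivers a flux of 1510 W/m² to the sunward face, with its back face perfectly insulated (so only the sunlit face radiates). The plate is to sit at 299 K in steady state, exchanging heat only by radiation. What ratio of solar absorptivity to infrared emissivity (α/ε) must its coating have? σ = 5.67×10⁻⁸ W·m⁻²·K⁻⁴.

α/ε ≈ 0.300

Balance: αS·A = εσ·1A·T⁴ ⇒ α/ε = σT⁴/S.
α/ε = 5.67×10⁻⁸·(299)⁴/1510 = 5.67×10⁻⁸·7.993×10⁹/1510.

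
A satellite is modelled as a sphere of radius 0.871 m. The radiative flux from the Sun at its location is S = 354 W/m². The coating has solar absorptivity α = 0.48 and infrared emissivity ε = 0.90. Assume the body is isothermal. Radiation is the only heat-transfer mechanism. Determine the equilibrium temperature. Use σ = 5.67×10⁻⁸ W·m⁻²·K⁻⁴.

T ≈ 170 K

At equilibrium, absorbed power = emitted power.
Absorbing cross-section = πr² = 2.383 m²; emitting surface = 4πr² = 9.533 m² (ratio 4).
αS·A_cross = εσ·A_surf·T⁴  ⇒  T⁴ = αS/(ε·4σ).
T⁴ = 0.480·354/(0.90·4·5.67×10⁻⁸) = 8.325×10⁸ K⁴.
T = (8.325×10⁸)^(1/4).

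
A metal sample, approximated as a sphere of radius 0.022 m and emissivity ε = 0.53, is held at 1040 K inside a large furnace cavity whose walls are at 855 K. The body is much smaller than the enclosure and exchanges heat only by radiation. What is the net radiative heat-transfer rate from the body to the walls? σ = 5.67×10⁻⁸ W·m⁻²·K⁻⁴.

P_net ≈ 116 W

For a small grey body in a large enclosure: P_net = εσA(T_body⁴ − T_wall⁴).
A = 4πr² = 0.006082 m²; T_body⁴ − T_wall⁴ = 1.170×10¹² − 5.344×10¹¹ = 6.355×10¹¹ K⁴.
|P_net| = 0.53·5.67×10⁻⁸·0.006082·6.355×10¹¹.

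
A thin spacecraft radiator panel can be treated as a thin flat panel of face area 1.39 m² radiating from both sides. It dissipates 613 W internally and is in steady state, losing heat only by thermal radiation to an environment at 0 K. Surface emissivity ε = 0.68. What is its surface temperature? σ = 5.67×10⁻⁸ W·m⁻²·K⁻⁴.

T ≈ 275 K

Steady state: internal power = radiated power, P = εσA T⁴.
Radiating area A = 2·1.39 = 2.780 m².
T⁴ = P/(εσA) = 613/(0.68·5.67×10⁻⁸·2.780) = 5.719×10⁹ K⁴.
T = (5.719×10⁹)^(1/4).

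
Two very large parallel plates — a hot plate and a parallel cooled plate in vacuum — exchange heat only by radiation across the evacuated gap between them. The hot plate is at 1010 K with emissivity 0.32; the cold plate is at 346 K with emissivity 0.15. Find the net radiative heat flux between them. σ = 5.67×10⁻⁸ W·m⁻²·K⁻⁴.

q ≈ 6620 W/m²

For two infinite grey parallel plates, q = σ(T₁⁴ − T₂⁴)/(1/ε₁ + 1/ε₂ − 1).
T₁⁴ − T₂⁴ = 1.041×10¹² − 1.433×10¹⁰ = 1.026×10¹² K⁴.
1/ε₁ + 1/ε₂ − 1 = 3.125 + 6.667 − 1 = 8.792.
q = 5.67×10⁻⁸ × 1.026×10¹² / 8.792.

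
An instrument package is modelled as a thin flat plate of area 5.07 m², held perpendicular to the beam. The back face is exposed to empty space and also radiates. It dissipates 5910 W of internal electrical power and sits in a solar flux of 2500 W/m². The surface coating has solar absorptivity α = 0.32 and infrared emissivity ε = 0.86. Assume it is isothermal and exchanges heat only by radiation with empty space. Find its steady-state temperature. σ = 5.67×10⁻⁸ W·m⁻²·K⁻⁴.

At steady state, absorbed solar power + internal power = radiated power.
Absorbed: α·S·A_cross = 0.32·2500·5.070 = 4056 W (cross-section A).
Total input = 4056 + 5910 = 9966 W.
Radiated: εσ·A_surf·T⁴ with A_surf = 2A = 10.14 m².
T⁴ = 9966/(0.86·5.67×10⁻⁸·10.14) = 2.016×10¹⁰ K⁴.

T ≈ 377 K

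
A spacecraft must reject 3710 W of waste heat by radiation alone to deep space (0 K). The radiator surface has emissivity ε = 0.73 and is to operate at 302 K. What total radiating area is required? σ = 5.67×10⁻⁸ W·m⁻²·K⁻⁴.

P = εσA T⁴ ⇒ A = P/(εσT⁴).
T⁴ = 8.318×10⁹ K⁴.
A = 3710/(0.73 × 5.67×10⁻⁸ × 8.318×10⁹).

A ≈ 10.8 m²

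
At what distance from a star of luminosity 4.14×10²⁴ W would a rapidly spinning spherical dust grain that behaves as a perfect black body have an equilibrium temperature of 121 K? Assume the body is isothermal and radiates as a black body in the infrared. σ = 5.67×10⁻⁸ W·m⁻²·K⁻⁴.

d ≈ 8.23×10¹⁰ m

For an isothermal black-emitting sphere, (1−a)S·πr² = σ·4πr²·T⁴ ⇒ S = 4σT⁴/(1−a).
S = 4·5.67×10⁻⁸·(121)⁴/1.00 = 48.62 W/m².
Flux falls as S = L/(4πd²), so d = √(L/(4πS)) = √(4.14×10²⁴/(4π·48.62)).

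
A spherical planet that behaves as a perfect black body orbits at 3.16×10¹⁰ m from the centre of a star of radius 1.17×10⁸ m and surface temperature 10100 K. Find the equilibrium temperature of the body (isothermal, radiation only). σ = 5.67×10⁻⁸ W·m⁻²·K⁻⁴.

T ≈ 435 K

The star's surface emits σT_*⁴; at distance d the flux is S = σT_*⁴(R_*/d)².
S = 5.67×10⁻⁸·(10100)⁴·(1.17×10⁸/3.16×10¹⁰)² = 8088 W/m².
For an isothermal sphere T⁴ = (1−a)S/(4σ) = 3.566×10¹⁰ K⁴.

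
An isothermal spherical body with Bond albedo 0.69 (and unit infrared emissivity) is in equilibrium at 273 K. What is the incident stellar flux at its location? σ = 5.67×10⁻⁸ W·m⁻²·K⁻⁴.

S ≈ 4060 W/m²

(1−a)S·πr² = σ·4πr²·T⁴ ⇒ S = 4σT⁴/(1−a).
S = 4·5.67×10⁻⁸·5.555×10⁹/0.310.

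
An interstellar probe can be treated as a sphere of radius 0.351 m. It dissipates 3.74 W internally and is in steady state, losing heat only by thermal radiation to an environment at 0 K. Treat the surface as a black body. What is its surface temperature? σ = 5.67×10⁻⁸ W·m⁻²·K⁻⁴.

T ≈ 80.8 K

Steady state: internal power = radiated power, P = εσA T⁴.
Radiating area A = 4πr² = 1.548 m².
T⁴ = P/(εσA) = 3.74/(1.0·5.67×10⁻⁸·1.548) = 4.261×10⁷ K⁴.
T = (4.261×10⁷)^(1/4).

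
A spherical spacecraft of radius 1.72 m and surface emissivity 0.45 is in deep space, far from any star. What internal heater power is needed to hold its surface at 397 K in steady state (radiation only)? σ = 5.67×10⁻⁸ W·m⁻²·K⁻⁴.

P ≈ 23600 W

P = εσ·4πr²·T⁴.
4πr² = 37.18 m²; T⁴ = 2.484×10¹⁰ K⁴.
P = 0.45·5.67×10⁻⁸·37.18·2.484×10¹⁰.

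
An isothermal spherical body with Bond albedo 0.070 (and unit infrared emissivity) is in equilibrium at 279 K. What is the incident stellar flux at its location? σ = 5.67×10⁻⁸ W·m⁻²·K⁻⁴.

(1−a)S·πr² = σ·4πr²·T⁴ ⇒ S = 4σT⁴/(1−a).
S = 4·5.67×10⁻⁸·6.059×10⁹/0.930.

S ≈ 1480 W/m²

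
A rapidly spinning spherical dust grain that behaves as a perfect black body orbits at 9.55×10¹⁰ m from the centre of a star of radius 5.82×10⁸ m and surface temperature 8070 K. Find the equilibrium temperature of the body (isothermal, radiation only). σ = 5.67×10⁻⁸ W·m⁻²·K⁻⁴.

The star's surface emits σT_*⁴; at distance d the flux is S = σT_*⁴(R_*/d)².
S = 5.67×10⁻⁸·(8070)⁴·(5.82×10⁸/9.55×10¹⁰)² = 8931 W/m².
For an isothermal sphere T⁴ = (1−a)S/(4σ) = 3.938×10¹⁰ K⁴.

T ≈ 445 K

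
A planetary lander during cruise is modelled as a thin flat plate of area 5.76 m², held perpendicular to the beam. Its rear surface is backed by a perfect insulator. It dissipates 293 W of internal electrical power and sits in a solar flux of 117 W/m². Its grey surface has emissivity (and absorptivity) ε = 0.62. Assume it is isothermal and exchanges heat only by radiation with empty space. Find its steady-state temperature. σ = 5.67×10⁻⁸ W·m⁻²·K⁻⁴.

T ≈ 243 K

At steady state, absorbed solar power + internal power = radiated power.
Absorbed: α·S·A_cross = 0.62·117·5.760 = 417.8 W (cross-section A).
Total input = 417.8 + 293 = 710.8 W.
Radiated: εσ·A_surf·T⁴ with A_surf = A = 5.760 m².
T⁴ = 710.8/(0.62·5.67×10⁻⁸·5.760) = 3.510×10⁹ K⁴.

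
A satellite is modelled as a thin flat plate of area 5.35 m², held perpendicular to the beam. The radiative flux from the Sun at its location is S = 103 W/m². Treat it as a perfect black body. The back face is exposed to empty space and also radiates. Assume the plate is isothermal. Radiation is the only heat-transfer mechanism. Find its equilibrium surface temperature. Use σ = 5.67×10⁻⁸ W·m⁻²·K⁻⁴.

At equilibrium, absorbed power = emitted power.
Absorbing cross-section = A = 5.350 m²; emitting surface = 2A = 10.70 m² (ratio 2).
S·A_cross = εσ·A_surf·T⁴  ⇒  T⁴ = S/(2σ).
T⁴ = 1.00·103/(2·5.67×10⁻⁸) = 9.083×10⁸ K⁴.
T = (9.083×10⁸)^(1/4).

T ≈ 174 K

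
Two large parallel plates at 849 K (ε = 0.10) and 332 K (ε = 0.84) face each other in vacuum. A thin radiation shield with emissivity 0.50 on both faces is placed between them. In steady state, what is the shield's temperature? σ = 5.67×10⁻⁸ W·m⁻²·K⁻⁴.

T_s ≈ 557 K

In steady state the net flux on the hot side equals that on the cold side.
σ(T₁⁴−T_s⁴)/D₁ = σ(T_s⁴−T₂⁴)/D₂, with D₁ = 1/ε₁+1/ε_s−1 = 11.00, D₂ = 1/ε_s+1/ε₂−1 = 2.190.
Solve for T_s⁴: T_s⁴ = (D₂·T₁⁴ + D₁·T₂⁴)/(D₁+D₂) = 9.641×10¹⁰ K⁴.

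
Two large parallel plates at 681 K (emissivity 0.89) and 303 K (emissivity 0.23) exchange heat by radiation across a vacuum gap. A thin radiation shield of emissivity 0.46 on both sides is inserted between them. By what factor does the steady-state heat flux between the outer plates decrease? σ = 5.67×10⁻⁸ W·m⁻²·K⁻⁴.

Without shield: q₀ = σΔ(T⁴)/(1/ε₁+1/ε₂−1) with denominator 4.471.
With shield the two gaps are in series; the resistances add: (1/ε₁+1/ε_s−1)+(1/ε_s+1/ε₂−1) = 2.298+5.522 = 7.819.
Heat-flux ratio q₀/q = 7.819/4.471.

factor ≈ 1.75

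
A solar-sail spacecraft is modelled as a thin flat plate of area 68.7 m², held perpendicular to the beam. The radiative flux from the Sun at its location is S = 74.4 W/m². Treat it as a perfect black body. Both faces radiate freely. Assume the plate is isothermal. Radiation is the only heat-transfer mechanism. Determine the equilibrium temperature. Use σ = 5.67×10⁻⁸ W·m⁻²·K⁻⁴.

At equilibrium, absorbed power = emitted power.
Absorbing cross-section = A = 68.70 m²; emitting surface = 2A = 137.4 m² (ratio 2).
S·A_cross = εσ·A_surf·T⁴  ⇒  T⁴ = S/(2σ).
T⁴ = 1.00·74.4/(2·5.67×10⁻⁸) = 6.561×10⁸ K⁴.
T = (6.561×10⁸)^(1/4).

T ≈ 160 K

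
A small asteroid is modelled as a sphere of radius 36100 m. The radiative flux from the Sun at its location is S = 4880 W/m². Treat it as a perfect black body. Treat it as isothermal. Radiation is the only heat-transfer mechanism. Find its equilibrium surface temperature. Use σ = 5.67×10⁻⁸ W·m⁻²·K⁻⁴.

At equilibrium, absorbed power = emitted power.
Absorbing cross-section = πr² = 4.094×10⁹ m²; emitting surface = 4πr² = 1.638×10¹⁰ m² (ratio 4).
S·A_cross = εσ·A_surf·T⁴  ⇒  T⁴ = S/(4σ).
T⁴ = 1.00·4880/(4·5.67×10⁻⁸) = 2.152×10¹⁰ K⁴.
T = (2.152×10¹⁰)^(1/4).

T ≈ 383 K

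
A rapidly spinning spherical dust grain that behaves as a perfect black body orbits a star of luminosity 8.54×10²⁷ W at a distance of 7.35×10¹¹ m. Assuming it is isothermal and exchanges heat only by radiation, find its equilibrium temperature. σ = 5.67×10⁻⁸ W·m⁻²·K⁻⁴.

T ≈ 273 K

First find the stellar flux at distance d: S = L/(4πd²) = 8.54×10²⁷/(4π·(7.35×10¹¹)²) = 1258 W/m².
For an isothermal sphere, absorbed (1−a)S·πr² = emitted σ·4πr²·T⁴, so T⁴ = (1−a)S/(4σ).
T⁴ = 1.00·1258/(4·5.67×10⁻⁸) = 5.547×10⁹ K⁴.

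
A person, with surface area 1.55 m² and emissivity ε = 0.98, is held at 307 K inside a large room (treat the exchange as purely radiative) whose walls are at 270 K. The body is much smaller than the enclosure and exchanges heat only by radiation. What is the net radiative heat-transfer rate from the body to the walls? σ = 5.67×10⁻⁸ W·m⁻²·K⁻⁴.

P_net ≈ 307 W

For a small grey body in a large enclosure: P_net = εσA(T_body⁴ − T_wall⁴).
A = 1.55 m²; T_body⁴ − T_wall⁴ = 8.883×10⁹ − 5.314×10⁹ = 3.568×10⁹ K⁴.
|P_net| = 0.98·5.67×10⁻⁸·1.550·3.568×10⁹.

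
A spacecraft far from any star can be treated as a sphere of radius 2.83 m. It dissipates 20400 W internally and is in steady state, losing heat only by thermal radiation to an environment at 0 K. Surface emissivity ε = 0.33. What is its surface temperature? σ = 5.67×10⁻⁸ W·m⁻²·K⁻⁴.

T ≈ 323 K

Steady state: internal power = radiated power, P = εσA T⁴.
Radiating area A = 4πr² = 100.6 m².
T⁴ = P/(εσA) = 20400/(0.33·5.67×10⁻⁸·100.6) = 1.083×10¹⁰ K⁴.
T = (1.083×10¹⁰)^(1/4).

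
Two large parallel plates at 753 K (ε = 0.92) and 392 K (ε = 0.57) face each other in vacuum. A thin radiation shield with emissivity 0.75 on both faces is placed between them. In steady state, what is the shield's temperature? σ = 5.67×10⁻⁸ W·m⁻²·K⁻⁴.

T_s ≈ 669 K

In steady state the net flux on the hot side equals that on the cold side.
σ(T₁⁴−T_s⁴)/D₁ = σ(T_s⁴−T₂⁴)/D₂, with D₁ = 1/ε₁+1/ε_s−1 = 1.420, D₂ = 1/ε_s+1/ε₂−1 = 2.088.
Solve for T_s⁴: T_s⁴ = (D₂·T₁⁴ + D₁·T₂⁴)/(D₁+D₂) = 2.009×10¹¹ K⁴.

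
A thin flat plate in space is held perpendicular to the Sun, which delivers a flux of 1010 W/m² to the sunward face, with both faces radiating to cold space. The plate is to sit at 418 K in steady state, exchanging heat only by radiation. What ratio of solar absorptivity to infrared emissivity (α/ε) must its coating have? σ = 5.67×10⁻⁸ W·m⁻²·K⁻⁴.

α/ε ≈ 3.43

Balance: αS·A = εσ·2A·T⁴ ⇒ α/ε = 2σT⁴/S.
α/ε = 2·5.67×10⁻⁸·(418)⁴/1010 = 2·5.67×10⁻⁸·3.053×10¹⁰/1010.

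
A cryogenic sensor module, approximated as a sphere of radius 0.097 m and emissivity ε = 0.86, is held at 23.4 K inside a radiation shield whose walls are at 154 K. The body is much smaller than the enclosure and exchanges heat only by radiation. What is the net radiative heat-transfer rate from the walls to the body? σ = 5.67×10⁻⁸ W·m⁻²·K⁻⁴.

P_net ≈ 3.24 W

For a small grey body in a large enclosure: P_net = εσA(T_body⁴ − T_wall⁴).
A = 4πr² = 0.1182 m²; T_body⁴ − T_wall⁴ = 2.998×10⁵ − 5.624×10⁸ = -5.621×10⁸ K⁴.
|P_net| = 0.86·5.67×10⁻⁸·0.1182·5.621×10⁸.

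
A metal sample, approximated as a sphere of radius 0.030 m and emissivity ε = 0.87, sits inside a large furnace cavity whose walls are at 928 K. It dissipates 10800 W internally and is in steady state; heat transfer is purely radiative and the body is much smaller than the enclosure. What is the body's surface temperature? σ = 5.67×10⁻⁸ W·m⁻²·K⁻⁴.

T ≈ 2120 K

For a small grey body in a large enclosure, net radiated power = εσA(T⁴ − T_w⁴).
Steady state: P = εσA(T⁴ − T_w⁴) with A = 4πr² = 0.01131 m².
T⁴ = P/(εσA) + T_w⁴ = 10800/(0.87·5.67×10⁻⁸·0.01131) + (928)⁴
    = 1.936×10¹³ + 7.416×10¹¹ = 2.010×10¹³ K⁴.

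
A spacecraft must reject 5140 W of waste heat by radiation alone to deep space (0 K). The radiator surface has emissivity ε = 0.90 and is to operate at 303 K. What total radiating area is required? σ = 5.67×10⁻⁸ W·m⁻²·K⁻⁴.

P = εσA T⁴ ⇒ A = P/(εσT⁴).
T⁴ = 8.429×10⁹ K⁴.
A = 5140/(0.90 × 5.67×10⁻⁸ × 8.429×10⁹).

A ≈ 11.9 m²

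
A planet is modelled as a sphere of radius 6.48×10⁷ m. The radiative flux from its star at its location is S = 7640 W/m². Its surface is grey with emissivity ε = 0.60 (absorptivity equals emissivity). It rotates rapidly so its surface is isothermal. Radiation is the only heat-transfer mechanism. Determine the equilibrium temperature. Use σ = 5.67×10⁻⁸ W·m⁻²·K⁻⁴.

At equilibrium, absorbed power = emitted power.
Absorbing cross-section = πr² = 1.319×10¹⁶ m²; emitting surface = 4πr² = 5.277×10¹⁶ m² (ratio 4).
εS·A_cross = εσ·A_surf·T⁴  ⇒  T⁴ = S/(4σ)   (ε cancels).
T⁴ = 7640/(4·5.67×10⁻⁸) = 3.369×10¹⁰ K⁴.
T = (3.369×10¹⁰)^(1/4).

T ≈ 428 K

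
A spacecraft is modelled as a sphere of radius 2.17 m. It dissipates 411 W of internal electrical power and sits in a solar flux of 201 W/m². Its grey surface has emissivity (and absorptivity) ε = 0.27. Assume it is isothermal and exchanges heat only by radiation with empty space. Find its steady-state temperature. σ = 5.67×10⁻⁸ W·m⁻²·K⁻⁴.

At steady state, absorbed solar power + internal power = radiated power.
Absorbed: α·S·A_cross = 0.27·201·14.79 = 802.8 W (cross-section πr²).
Total input = 802.8 + 411 = 1214 W.
Radiated: εσ·A_surf·T⁴ with A_surf = 4πr² = 59.17 m².
T⁴ = 1214/(0.27·5.67×10⁻⁸·59.17) = 1.340×10⁹ K⁴.

T ≈ 191 K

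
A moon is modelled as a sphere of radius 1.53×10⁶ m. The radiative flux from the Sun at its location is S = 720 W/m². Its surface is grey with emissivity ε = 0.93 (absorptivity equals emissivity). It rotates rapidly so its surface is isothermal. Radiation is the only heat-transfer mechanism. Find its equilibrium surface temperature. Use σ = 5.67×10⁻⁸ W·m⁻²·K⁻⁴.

At equilibrium, absorbed power = emitted power.
Absorbing cross-section = πr² = 7.354×10¹² m²; emitting surface = 4πr² = 2.942×10¹³ m² (ratio 4).
εS·A_cross = εσ·A_surf·T⁴  ⇒  T⁴ = S/(4σ)   (ε cancels).
T⁴ = 720/(4·5.67×10⁻⁸) = 3.175×10⁹ K⁴.
T = (3.175×10⁹)^(1/4).

T ≈ 237 K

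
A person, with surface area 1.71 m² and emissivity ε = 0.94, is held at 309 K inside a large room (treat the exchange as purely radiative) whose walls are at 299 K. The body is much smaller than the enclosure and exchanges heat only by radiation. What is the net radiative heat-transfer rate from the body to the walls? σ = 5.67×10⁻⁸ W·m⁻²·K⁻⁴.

For a small grey body in a large enclosure: P_net = εσA(T_body⁴ − T_wall⁴).
A = 1.71 m²; T_body⁴ − T_wall⁴ = 9.117×10⁹ − 7.993×10⁹ = 1.124×10⁹ K⁴.
|P_net| = 0.94·5.67×10⁻⁸·1.710·1.124×10⁹.

P_net ≈ 102 W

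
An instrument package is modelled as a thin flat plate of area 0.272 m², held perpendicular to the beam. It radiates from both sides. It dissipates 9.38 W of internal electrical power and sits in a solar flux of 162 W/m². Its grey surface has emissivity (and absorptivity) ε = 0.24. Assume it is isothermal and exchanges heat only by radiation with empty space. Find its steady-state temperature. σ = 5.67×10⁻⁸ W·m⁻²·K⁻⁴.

At steady state, absorbed solar power + internal power = radiated power.
Absorbed: α·S·A_cross = 0.24·162·0.2720 = 10.58 W (cross-section A).
Total input = 10.58 + 9.38 = 19.96 W.
Radiated: εσ·A_surf·T⁴ with A_surf = 2A = 0.5440 m².
T⁴ = 19.96/(0.24·5.67×10⁻⁸·0.5440) = 2.696×10⁹ K⁴.

T ≈ 228 K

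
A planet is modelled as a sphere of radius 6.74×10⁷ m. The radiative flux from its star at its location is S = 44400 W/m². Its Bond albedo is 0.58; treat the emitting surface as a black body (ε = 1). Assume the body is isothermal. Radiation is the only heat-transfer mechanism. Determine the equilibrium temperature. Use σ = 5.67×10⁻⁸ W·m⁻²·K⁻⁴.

At equilibrium, absorbed power = emitted power.
Absorbing cross-section = πr² = 1.427×10¹⁶ m²; emitting surface = 4πr² = 5.709×10¹⁶ m² (ratio 4).
(1−a)S·A_cross = εσ·A_surf·T⁴  ⇒  T⁴ = (1−a)S/(4σ).
T⁴ = 0.420·44400/(4·5.67×10⁻⁸) = 8.222×10¹⁰ K⁴.
T = (8.222×10¹⁰)^(1/4).

T ≈ 535 K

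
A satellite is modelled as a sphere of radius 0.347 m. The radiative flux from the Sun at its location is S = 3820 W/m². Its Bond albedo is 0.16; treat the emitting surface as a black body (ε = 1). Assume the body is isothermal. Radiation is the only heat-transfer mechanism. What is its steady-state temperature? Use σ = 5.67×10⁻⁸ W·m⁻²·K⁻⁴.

T ≈ 345 K

At equilibrium, absorbed power = emitted power.
Absorbing cross-section = πr² = 0.3783 m²; emitting surface = 4πr² = 1.513 m² (ratio 4).
(1−a)S·A_cross = εσ·A_surf·T⁴  ⇒  T⁴ = (1−a)S/(4σ).
T⁴ = 0.840·3820/(4·5.67×10⁻⁸) = 1.415×10¹⁰ K⁴.
T = (1.415×10¹⁰)^(1/4).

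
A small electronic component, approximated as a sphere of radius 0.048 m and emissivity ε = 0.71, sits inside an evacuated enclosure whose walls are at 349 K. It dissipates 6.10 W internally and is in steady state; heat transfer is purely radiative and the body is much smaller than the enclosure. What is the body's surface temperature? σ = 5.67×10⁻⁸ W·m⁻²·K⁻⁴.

For a small grey body in a large enclosure, net radiated power = εσA(T⁴ − T_w⁴).
Steady state: P = εσA(T⁴ − T_w⁴) with A = 4πr² = 0.02895 m².
T⁴ = P/(εσA) + T_w⁴ = 6.10/(0.71·5.67×10⁻⁸·0.02895) + (349)⁴
    = 5.234×10⁹ + 1.484×10¹⁰ = 2.007×10¹⁰ K⁴.

T ≈ 376 K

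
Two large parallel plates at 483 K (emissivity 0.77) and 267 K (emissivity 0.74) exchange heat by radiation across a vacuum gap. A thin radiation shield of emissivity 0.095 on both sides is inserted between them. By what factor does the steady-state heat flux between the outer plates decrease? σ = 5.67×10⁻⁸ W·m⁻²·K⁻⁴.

factor ≈ 13.2

Without shield: q₀ = σΔ(T⁴)/(1/ε₁+1/ε₂−1) with denominator 1.650.
With shield the two gaps are in series; the resistances add: (1/ε₁+1/ε_s−1)+(1/ε_s+1/ε₂−1) = 10.83+10.88 = 21.70.
Heat-flux ratio q₀/q = 21.70/1.650.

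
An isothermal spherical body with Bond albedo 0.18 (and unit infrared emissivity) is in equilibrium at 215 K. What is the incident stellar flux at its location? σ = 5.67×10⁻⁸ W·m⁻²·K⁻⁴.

(1−a)S·πr² = σ·4πr²·T⁴ ⇒ S = 4σT⁴/(1−a).
S = 4·5.67×10⁻⁸·2.137×10⁹/0.820.

S ≈ 591 W/m²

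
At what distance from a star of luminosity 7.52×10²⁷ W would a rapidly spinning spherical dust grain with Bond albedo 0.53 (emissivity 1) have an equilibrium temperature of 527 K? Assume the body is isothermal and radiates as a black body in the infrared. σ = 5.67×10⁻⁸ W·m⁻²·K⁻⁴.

d ≈ 1.27×10¹¹ m

For an isothermal black-emitting sphere, (1−a)S·πr² = σ·4πr²·T⁴ ⇒ S = 4σT⁴/(1−a).
S = 4·5.67×10⁻⁸·(527)⁴/0.470 = 37220 W/m².
Flux falls as S = L/(4πd²), so d = √(L/(4πS)) = √(7.52×10²⁷/(4π·37220)).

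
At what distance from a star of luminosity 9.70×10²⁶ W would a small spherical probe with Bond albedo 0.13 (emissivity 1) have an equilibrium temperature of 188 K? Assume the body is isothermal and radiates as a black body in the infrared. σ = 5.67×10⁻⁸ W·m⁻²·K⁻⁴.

d ≈ 4.87×10¹¹ m

For an isothermal black-emitting sphere, (1−a)S·πr² = σ·4πr²·T⁴ ⇒ S = 4σT⁴/(1−a).
S = 4·5.67×10⁻⁸·(188)⁴/0.870 = 325.7 W/m².
Flux falls as S = L/(4πd²), so d = √(L/(4πS)) = √(9.70×10²⁶/(4π·325.7)).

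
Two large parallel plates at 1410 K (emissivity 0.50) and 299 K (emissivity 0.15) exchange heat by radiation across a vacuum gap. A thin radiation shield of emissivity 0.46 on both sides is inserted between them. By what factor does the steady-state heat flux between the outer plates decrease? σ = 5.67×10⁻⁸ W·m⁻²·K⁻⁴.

factor ≈ 1.44

Without shield: q₀ = σΔ(T⁴)/(1/ε₁+1/ε₂−1) with denominator 7.667.
With shield the two gaps are in series; the resistances add: (1/ε₁+1/ε_s−1)+(1/ε_s+1/ε₂−1) = 3.174+7.841 = 11.01.
Heat-flux ratio q₀/q = 11.01/7.667.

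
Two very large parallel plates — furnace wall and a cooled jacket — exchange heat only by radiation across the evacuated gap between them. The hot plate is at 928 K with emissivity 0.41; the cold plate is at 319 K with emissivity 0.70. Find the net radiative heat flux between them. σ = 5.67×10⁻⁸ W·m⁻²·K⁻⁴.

q ≈ 14500 W/m²

For two infinite grey parallel plates, q = σ(T₁⁴ − T₂⁴)/(1/ε₁ + 1/ε₂ − 1).
T₁⁴ − T₂⁴ = 7.416×10¹¹ − 1.036×10¹⁰ = 7.313×10¹¹ K⁴.
1/ε₁ + 1/ε₂ − 1 = 2.439 + 1.429 − 1 = 2.868.
q = 5.67×10⁻⁸ × 7.313×10¹¹ / 2.868.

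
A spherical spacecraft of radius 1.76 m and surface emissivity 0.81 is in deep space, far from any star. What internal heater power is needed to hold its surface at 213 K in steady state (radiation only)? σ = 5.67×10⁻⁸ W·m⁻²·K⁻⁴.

P = εσ·4πr²·T⁴.
4πr² = 38.93 m²; T⁴ = 2.058×10⁹ K⁴.
P = 0.81·5.67×10⁻⁸·38.93·2.058×10⁹.

P ≈ 3680 W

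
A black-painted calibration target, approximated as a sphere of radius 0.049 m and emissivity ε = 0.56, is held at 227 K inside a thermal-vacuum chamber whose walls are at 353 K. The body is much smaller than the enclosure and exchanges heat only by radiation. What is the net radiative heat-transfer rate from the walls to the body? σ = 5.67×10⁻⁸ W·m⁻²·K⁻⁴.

P_net ≈ 12.3 W

For a small grey body in a large enclosure: P_net = εσA(T_body⁴ − T_wall⁴).
A = 4πr² = 0.03017 m²; T_body⁴ − T_wall⁴ = 2.655×10⁹ − 1.553×10¹⁰ = -1.287×10¹⁰ K⁴.
|P_net| = 0.56·5.67×10⁻⁸·0.03017·1.287×10¹⁰.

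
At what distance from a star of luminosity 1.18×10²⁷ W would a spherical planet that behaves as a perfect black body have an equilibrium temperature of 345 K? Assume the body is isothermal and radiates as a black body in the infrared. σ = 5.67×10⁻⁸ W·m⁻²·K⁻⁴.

For an isothermal black-emitting sphere, (1−a)S·πr² = σ·4πr²·T⁴ ⇒ S = 4σT⁴/(1−a).
S = 4·5.67×10⁻⁸·(345)⁴/1.00 = 3213 W/m².
Flux falls as S = L/(4πd²), so d = √(L/(4πS)) = √(1.18×10²⁷/(4π·3213)).

d ≈ 1.71×10¹¹ m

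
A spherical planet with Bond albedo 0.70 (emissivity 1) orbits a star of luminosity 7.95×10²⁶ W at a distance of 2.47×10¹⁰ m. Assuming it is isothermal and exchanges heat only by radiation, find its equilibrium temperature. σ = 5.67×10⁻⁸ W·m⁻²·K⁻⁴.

T ≈ 609 K

First find the stellar flux at distance d: S = L/(4πd²) = 7.95×10²⁶/(4π·(2.47×10¹⁰)²) = 1.037×10⁵ W/m².
For an isothermal sphere, absorbed (1−a)S·πr² = emitted σ·4πr²·T⁴, so T⁴ = (1−a)S/(4σ).
T⁴ = 0.300·1.037×10⁵/(4·5.67×10⁻⁸) = 1.372×10¹¹ K⁴.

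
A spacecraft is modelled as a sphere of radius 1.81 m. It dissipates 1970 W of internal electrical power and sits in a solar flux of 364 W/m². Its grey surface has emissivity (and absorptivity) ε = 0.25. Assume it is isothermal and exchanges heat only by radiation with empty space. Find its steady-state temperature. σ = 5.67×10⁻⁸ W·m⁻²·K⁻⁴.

At steady state, absorbed solar power + internal power = radiated power.
Absorbed: α·S·A_cross = 0.25·364·10.29 = 936.6 W (cross-section πr²).
Total input = 936.6 + 1970 = 2907 W.
Radiated: εσ·A_surf·T⁴ with A_surf = 4πr² = 41.17 m².
T⁴ = 2907/(0.25·5.67×10⁻⁸·41.17) = 4.981×10⁹ K⁴.

T ≈ 266 K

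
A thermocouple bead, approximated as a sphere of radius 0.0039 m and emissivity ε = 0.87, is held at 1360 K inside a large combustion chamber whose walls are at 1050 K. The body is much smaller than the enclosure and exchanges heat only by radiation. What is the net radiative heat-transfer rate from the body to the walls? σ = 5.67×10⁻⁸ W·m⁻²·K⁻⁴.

P_net ≈ 20.8 W

For a small grey body in a large enclosure: P_net = εσA(T_body⁴ − T_wall⁴).
A = 4πr² = 1.911×10⁻⁴ m²; T_body⁴ − T_wall⁴ = 3.421×10¹² − 1.216×10¹² = 2.206×10¹² K⁴.
|P_net| = 0.87·5.67×10⁻⁸·1.911×10⁻⁴·2.206×10¹².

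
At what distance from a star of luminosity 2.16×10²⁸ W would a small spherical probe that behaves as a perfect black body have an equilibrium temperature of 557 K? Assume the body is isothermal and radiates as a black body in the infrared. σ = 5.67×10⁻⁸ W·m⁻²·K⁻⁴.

d ≈ 2.81×10¹¹ m

For an isothermal black-emitting sphere, (1−a)S·πr² = σ·4πr²·T⁴ ⇒ S = 4σT⁴/(1−a).
S = 4·5.67×10⁻⁸·(557)⁴/1.00 = 21830 W/m².
Flux falls as S = L/(4πd²), so d = √(L/(4πS)) = √(2.16×10²⁸/(4π·21830)).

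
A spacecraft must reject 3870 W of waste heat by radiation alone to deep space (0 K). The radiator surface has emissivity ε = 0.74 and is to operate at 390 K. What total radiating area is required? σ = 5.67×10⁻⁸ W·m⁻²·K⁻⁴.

P = εσA T⁴ ⇒ A = P/(εσT⁴).
T⁴ = 2.313×10¹⁰ K⁴.
A = 3870/(0.74 × 5.67×10⁻⁸ × 2.313×10¹⁰).

A ≈ 3.99 m²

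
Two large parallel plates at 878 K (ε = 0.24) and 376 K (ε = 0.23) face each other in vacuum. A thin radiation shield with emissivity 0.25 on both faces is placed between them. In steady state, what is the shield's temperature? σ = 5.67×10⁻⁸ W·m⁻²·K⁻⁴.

In steady state the net flux on the hot side equals that on the cold side.
σ(T₁⁴−T_s⁴)/D₁ = σ(T_s⁴−T₂⁴)/D₂, with D₁ = 1/ε₁+1/ε_s−1 = 7.167, D₂ = 1/ε_s+1/ε₂−1 = 7.348.
Solve for T_s⁴: T_s⁴ = (D₂·T₁⁴ + D₁·T₂⁴)/(D₁+D₂) = 3.107×10¹¹ K⁴.

T_s ≈ 747 K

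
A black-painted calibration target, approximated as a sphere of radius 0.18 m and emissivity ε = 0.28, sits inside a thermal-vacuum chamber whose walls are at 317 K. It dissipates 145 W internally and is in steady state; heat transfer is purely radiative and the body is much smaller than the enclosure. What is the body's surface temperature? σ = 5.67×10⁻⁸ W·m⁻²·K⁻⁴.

T ≈ 425 K

For a small grey body in a large enclosure, net radiated power = εσA(T⁴ − T_w⁴).
Steady state: P = εσA(T⁴ − T_w⁴) with A = 4πr² = 0.4072 m².
T⁴ = P/(εσA) + T_w⁴ = 145/(0.28·5.67×10⁻⁸·0.4072) + (317)⁴
    = 2.243×10¹⁰ + 1.010×10¹⁰ = 3.253×10¹⁰ K⁴.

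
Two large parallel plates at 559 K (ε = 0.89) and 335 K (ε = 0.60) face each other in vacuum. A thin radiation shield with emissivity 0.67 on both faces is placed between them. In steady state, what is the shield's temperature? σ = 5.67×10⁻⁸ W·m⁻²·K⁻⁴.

In steady state the net flux on the hot side equals that on the cold side.
σ(T₁⁴−T_s⁴)/D₁ = σ(T_s⁴−T₂⁴)/D₂, with D₁ = 1/ε₁+1/ε_s−1 = 1.616, D₂ = 1/ε_s+1/ε₂−1 = 2.159.
Solve for T_s⁴: T_s⁴ = (D₂·T₁⁴ + D₁·T₂⁴)/(D₁+D₂) = 6.124×10¹⁰ K⁴.

T_s ≈ 497 K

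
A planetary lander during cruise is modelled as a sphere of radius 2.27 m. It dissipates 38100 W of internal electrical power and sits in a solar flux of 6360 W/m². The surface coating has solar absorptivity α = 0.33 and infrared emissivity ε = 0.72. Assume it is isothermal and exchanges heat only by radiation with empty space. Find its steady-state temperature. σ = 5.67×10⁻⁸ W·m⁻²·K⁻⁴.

At steady state, absorbed solar power + internal power = radiated power.
Absorbed: α·S·A_cross = 0.33·6360·16.19 = 33980 W (cross-section πr²).
Total input = 33980 + 38100 = 72080 W.
Radiated: εσ·A_surf·T⁴ with A_surf = 4πr² = 64.75 m².
T⁴ = 72080/(0.72·5.67×10⁻⁸·64.75) = 2.727×10¹⁰ K⁴.

T ≈ 406 K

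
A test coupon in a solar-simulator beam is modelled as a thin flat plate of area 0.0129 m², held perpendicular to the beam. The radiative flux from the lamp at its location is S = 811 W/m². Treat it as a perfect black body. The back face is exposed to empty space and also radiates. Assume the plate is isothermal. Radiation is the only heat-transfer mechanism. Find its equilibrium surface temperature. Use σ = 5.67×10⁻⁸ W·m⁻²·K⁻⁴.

At equilibrium, absorbed power = emitted power.
Absorbing cross-section = A = 0.01290 m²; emitting surface = 2A = 0.02580 m² (ratio 2).
S·A_cross = εσ·A_surf·T⁴  ⇒  T⁴ = S/(2σ).
T⁴ = 1.00·811/(2·5.67×10⁻⁸) = 7.152×10⁹ K⁴.
T = (7.152×10⁹)^(1/4).

T ≈ 291 K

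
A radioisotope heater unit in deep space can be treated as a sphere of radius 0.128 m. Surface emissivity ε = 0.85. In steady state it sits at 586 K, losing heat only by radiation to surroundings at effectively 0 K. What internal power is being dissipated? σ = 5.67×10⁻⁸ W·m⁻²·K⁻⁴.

P ≈ 1170 W

Steady state: P = εσA T⁴.
A = 4πr² = 0.2059 m²; T⁴ = (586)⁴ = 1.179×10¹¹ K⁴.
P = 0.85 × 5.67×10⁻⁸ × 0.2059 × 1.179×10¹¹.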